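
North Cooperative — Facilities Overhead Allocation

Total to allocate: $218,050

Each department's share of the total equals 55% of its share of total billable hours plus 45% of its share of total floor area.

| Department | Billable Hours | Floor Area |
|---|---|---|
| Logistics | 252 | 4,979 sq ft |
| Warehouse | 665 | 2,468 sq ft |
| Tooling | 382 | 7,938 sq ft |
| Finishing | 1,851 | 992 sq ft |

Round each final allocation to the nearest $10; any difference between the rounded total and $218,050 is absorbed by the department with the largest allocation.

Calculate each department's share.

Totals — billable hours 3,150, floor area 16,377.
Blended shares (55% billable hours + 45% floor area): Logistics 0.1808; Warehouse 0.1839; Tooling 0.2848; Finishing 0.3504.
Raw shares: Logistics 39,425.79; Warehouse 40,105.01; Tooling 62,103.97; Finishing 76,415.23.
At nearest $10: Logistics $39,430; Warehouse $40,110; Tooling $62,100; Finishing $76,420. Sum = $218,060.
Difference $218,050 − $218,060 = −$10 applied to largest allocation (Finishing): Finishing becomes $76,410.

Logistics: $39,430; Warehouse: $40,110; Tooling: $62,100; Finishing: $76,410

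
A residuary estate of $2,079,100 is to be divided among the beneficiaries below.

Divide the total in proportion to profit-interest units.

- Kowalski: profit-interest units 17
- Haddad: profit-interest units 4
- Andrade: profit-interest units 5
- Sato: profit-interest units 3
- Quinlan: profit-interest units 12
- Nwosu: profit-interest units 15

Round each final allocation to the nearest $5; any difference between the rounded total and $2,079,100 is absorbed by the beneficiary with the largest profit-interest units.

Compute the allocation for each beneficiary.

Combined profit-interest units = 56.
Pro-rata amounts: Kowalski 17/56 × $2,079,100 = 631,155.36; Haddad 4/56 × $2,079,100 = 148,507.14; Andrade 5/56 × $2,079,100 = 185,633.93; Sato 3/56 × $2,079,100 = 111,380.36; Quinlan 12/56 × $2,079,100 = 445,521.43; Nwosu 15/56 × $2,079,100 = 556,901.79.
Rounded to nearest $5: Kowalski $631,155; Haddad $148,505; Andrade $185,635; Sato $111,380; Quinlan $445,520; Nwosu $556,900. Sum = $2,079,095.
Difference $2,079,100 − $2,079,095 = +$5 applied to largest profit-interest units (Kowalski): Kowalski becomes $631,160.

Kowalski: $631,160 | Haddad: $148,505 | Andrade: $185,635 | Sato: $111,380 | Quinlan: $445,520 | Nwosu: $556,900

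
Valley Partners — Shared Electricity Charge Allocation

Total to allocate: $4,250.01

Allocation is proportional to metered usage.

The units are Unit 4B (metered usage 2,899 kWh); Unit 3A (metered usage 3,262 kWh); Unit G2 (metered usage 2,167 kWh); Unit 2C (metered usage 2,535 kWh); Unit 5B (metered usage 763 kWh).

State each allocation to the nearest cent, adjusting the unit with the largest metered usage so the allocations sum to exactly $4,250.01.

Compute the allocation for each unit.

Metered usage total: 2,899 + 3,262 + 2,167 + 2,535 + 763 = 11,626.
Pro-rata amounts: Unit 4B 1,059.7608; Unit 3A 1,192.4594; Unit G2 792.1703; Unit 2C 926.6967; Unit 5B 278.9229.
At nearest cent: Unit 4B $1,059.76; Unit 3A $1,192.46; Unit G2 $792.17; Unit 2C $926.70; Unit 5B $278.92. Sum = $4,250.01.
No rounding difference to absorb.

Unit 4B: $1,059.76 · Unit 3A: $1,192.46 · Unit G2: $792.17 · Unit 2C: $926.70 · Unit 5B: $278.92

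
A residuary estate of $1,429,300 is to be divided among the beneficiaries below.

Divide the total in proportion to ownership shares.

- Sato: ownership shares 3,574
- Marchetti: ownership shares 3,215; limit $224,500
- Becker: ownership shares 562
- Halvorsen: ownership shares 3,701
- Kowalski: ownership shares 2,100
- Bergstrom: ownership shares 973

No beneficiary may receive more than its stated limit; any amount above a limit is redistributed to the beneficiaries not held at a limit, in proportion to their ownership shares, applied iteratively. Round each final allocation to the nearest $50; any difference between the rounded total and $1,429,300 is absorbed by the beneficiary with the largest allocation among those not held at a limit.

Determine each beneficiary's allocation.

Sato: $394,700 · Marchetti: $224,500 · Becker: $62,050 · Halvorsen: $408,700 · Kowalski: $231,900 · Bergstrom: $107,450

Total ownership shares = 14,125.
Proportional shares (ignoring caps): Sato 361,650.85; Marchetti 325,323.86; Becker 56,868.43; Halvorsen 374,501.90; Kowalski 212,497.70; Bergstrom 98,457.27.
Cap binds for Marchetti ($224,500); residual $1,204,800 reallocated over remaining ownership shares 10,910.
Remaining shares: Sato 394,679.67 → $394,700; Becker 62,062.11 → $62,050; Halvorsen 408,704.38 → $408,700; Kowalski 231,904.67 → $231,900; Bergstrom 107,449.17 → $107,450.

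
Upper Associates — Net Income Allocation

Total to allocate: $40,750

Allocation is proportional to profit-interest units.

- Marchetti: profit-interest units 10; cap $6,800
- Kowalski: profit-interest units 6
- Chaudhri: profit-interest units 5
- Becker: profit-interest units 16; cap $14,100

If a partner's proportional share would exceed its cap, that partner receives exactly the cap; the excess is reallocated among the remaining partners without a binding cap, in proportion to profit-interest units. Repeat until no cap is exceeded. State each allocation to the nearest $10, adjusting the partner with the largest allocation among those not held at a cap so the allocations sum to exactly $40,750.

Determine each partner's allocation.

Marchetti: $6,800 · Kowalski: $10,830 · Chaudhri: $9,020 · Becker: $14,100

Total profit-interest units = 37.
Proportional shares (ignoring caps): Marchetti 11,013.51; Kowalski 6,608.11; Chaudhri 5,506.76; Becker 17,621.62.
Held at cap: Marchetti ($6,800), Becker ($14,100); balance $19,850 reallocated over remaining profit-interest units 11.
Redistributed shares: Kowalski 10,827.27 → $10,830; Chaudhri 9,022.73 → $9,020.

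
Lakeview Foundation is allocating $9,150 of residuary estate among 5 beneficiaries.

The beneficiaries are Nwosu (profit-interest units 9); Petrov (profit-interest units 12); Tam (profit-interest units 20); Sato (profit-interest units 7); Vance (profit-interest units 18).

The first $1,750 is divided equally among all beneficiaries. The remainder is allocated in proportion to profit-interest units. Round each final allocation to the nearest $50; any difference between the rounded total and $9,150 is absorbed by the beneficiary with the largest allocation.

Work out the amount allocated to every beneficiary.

Equal tier: $1,750 ÷ 5 = $350 apiece.
Remainder $7,400 by profit-interest units (total 66): Nwosu 1,009.09 → $1,000; Petrov 1,345.45 → $1,350; Tam 2,242.42 → $2,250; Sato 784.85 → $800; Vance 2,018.18 → $2,000.
Totals: Nwosu $350 + $1,000 = $1,350; Petrov $350 + $1,350 = $1,700; Tam $350 + $2,250 = $2,600; Sato $350 + $800 = $1,150; Vance $350 + $2,000 = $2,350.

Nwosu: $1,350; Petrov: $1,700; Tam: $2,600; Sato: $1,150; Vance: $2,350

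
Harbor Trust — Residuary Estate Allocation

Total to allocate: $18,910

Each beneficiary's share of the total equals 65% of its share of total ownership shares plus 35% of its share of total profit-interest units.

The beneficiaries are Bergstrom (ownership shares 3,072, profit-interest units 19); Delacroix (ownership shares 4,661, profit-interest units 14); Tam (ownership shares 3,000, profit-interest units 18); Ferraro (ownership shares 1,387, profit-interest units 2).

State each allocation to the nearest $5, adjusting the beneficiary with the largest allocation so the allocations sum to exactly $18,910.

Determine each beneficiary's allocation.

Totals — ownership shares 12,120, profit-interest units 53.
Combined weights (65% ownership shares + 35% profit-interest units): Bergstrom 0.2902; Delacroix 0.3424; Tam 0.2798; Ferraro 0.0876.
Unrounded shares: Bergstrom 5,488.14; Delacroix 6,475.24; Tam 5,290.24; Ferraro 1,656.38.
After rounding ($5): Bergstrom $5,490; Delacroix $6,475; Tam $5,290; Ferraro $1,655. Sum = $18,910.
Rounded total matches; no reconciliation needed.

Bergstrom: $5,490 · Delacroix: $6,475 · Tam: $5,290 · Ferraro: $1,655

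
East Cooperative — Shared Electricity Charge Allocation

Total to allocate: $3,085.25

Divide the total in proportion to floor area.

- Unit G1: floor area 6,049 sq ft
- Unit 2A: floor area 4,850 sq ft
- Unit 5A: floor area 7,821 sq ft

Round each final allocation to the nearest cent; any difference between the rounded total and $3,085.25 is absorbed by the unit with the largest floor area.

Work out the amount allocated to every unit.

Unit G1: $996.94; Unit 2A: $799.33; Unit 5A: $1,288.98

Sum of floor area: 6,049 + 4,850 + 7,821 = 18,720.
Pro-rata amounts: Unit G1 996.9379; Unit 2A 799.3303; Unit 5A 1,288.9819.
At nearest cent: Unit G1 $996.94; Unit 2A $799.33; Unit 5A $1,288.98. Sum = $3,085.25.
Rounded total matches; no reconciliation needed.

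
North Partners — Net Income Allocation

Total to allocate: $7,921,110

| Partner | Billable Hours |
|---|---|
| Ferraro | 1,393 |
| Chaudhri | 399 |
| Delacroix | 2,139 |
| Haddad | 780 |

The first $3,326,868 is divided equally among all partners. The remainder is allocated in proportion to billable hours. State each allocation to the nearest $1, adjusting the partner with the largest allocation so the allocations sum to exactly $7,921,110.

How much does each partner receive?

Equal tier: $3,326,868 ÷ 4 = $831,717 apiece.
Remainder $4,594,242 by billable hours (total 4,711): Ferraro 1,358,475.72 → $1,358,476; Chaudhri 389,111.14 → $389,111; Delacroix 2,085,986.76 → $2,085,987; Haddad 760,668.38 → $760,668.
Totals: Ferraro $831,717 + $1,358,476 = $2,190,193; Chaudhri $831,717 + $389,111 = $1,220,828; Delacroix $831,717 + $2,085,987 = $2,917,704; Haddad $831,717 + $760,668 = $1,592,385.

Ferraro: $2,190,193 | Chaudhri: $1,220,828 | Delacroix: $2,917,704 | Haddad: $1,592,385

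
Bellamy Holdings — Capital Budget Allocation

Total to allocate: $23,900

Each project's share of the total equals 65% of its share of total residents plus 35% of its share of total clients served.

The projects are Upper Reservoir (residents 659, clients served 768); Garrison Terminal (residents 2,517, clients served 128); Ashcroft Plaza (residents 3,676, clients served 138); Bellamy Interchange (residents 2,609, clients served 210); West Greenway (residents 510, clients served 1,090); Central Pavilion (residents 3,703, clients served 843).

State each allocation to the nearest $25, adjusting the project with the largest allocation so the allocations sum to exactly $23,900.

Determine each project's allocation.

Residents total 13,674; clients served total 3,177.
Combined weights (65% residents + 35% clients served): Upper Reservoir 0.1159; Garrison Terminal 0.1337; Ashcroft Plaza 0.1899; Bellamy Interchange 0.1472; West Greenway 0.1443; Central Pavilion 0.2689.
Raw shares: Upper Reservoir 2,770.82; Garrison Terminal 3,196.58; Ashcroft Plaza 4,539.65; Bellamy Interchange 3,517.01; West Greenway 3,449.37; Central Pavilion 6,426.58.
Rounded to nearest $25: Upper Reservoir $2,775; Garrison Terminal $3,200; Ashcroft Plaza $4,550; Bellamy Interchange $3,525; West Greenway $3,450; Central Pavilion $6,425. Sum = $23,925.
Difference $23,900 − $23,925 = −$25 applied to largest allocation (Central Pavilion): Central Pavilion becomes $6,400.

Upper Reservoir: $2,775 | Garrison Terminal: $3,200 | Ashcroft Plaza: $4,550 | Bellamy Interchange: $3,525 | West Greenway: $3,450 | Central Pavilion: $6,400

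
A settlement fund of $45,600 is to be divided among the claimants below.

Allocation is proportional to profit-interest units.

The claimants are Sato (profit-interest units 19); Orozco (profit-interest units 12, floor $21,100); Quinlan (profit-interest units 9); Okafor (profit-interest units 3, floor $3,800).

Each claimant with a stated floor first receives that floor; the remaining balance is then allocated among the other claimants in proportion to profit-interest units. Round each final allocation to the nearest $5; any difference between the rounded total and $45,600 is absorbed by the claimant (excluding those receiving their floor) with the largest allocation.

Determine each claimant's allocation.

Sato: $14,045 · Orozco: $21,100 · Quinlan: $6,655 · Okafor: $3,800

Minimums first: Orozco $21,100; Okafor $3,800. Balance $20,700.
Balance split over remaining profit-interest units 28: Sato 14,046.43 → $14,045; Quinlan 6,653.57 → $6,655.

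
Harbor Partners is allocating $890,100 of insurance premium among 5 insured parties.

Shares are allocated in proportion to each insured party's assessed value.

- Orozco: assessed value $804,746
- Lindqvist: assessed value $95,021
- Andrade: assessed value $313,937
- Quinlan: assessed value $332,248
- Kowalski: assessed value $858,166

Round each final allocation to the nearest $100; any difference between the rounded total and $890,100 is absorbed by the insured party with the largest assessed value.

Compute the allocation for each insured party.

Orozco: $297,900; Lindqvist: $35,200; Andrade: $116,200; Quinlan: $123,000; Kowalski: $317,800

Total assessed value = 2,404,118.
Raw shares: Orozco 804,746/2,404,118 × $890,100 = 297,948.94; Lindqvist 95,021/2,404,118 × $890,100 = 35,180.55; Andrade 313,937/2,404,118 × $890,100 = 116,231.95; Quinlan 332,248/2,404,118 × $890,100 = 123,011.41; Kowalski 858,166/2,404,118 × $890,100 = 317,727.15.
At nearest $100: Orozco $297,900; Lindqvist $35,200; Andrade $116,200; Quinlan $123,000; Kowalski $317,700. Sum = $890,000.
Difference $890,100 − $890,000 = +$100 applied to largest assessed value (Kowalski): Kowalski becomes $317,800.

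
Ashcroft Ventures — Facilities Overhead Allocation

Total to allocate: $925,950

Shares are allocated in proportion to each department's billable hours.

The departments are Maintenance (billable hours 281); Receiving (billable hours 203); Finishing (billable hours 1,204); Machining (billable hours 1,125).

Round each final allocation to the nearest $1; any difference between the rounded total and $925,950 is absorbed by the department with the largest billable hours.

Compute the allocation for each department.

Maintenance: $92,496 | Receiving: $66,821 | Finishing: $396,319 | Machining: $370,314

Sum of billable hours: 281 + 203 + 1,204 + 1,125 = 2,813.
Proportional shares: Maintenance 92,496.25; Receiving 66,821.13; Finishing 396,318.45; Machining 370,314.17.
Rounded to nearest $1: Maintenance $92,496; Receiving $66,821; Finishing $396,318; Machining $370,314. Sum = $925,949.
Difference $925,950 − $925,949 = +$1 applied to largest billable hours (Finishing): Finishing becomes $396,319.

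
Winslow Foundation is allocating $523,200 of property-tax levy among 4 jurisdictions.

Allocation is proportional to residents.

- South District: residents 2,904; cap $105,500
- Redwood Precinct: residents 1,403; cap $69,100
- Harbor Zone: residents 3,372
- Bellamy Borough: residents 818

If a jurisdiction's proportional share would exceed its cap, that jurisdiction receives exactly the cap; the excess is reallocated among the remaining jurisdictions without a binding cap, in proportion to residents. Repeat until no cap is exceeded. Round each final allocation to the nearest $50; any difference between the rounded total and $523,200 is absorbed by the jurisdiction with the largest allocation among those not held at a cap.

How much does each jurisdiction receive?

Total residents = 8,497.
Unconstrained shares: South District 178,812.85; Redwood Precinct 86,389.27; Harbor Zone 207,629.80; Bellamy Borough 50,368.08.
Capped: South District ($105,500), Redwood Precinct ($69,100); remaining pool $348,600 reallocated over remaining residents 4,190.
Redistributed shares: Harbor Zone 280,543.96 → $280,550; Bellamy Borough 68,056.04 → $68,050.

South District: $105,500 | Redwood Precinct: $69,100 | Harbor Zone: $280,550 | Bellamy Borough: $68,050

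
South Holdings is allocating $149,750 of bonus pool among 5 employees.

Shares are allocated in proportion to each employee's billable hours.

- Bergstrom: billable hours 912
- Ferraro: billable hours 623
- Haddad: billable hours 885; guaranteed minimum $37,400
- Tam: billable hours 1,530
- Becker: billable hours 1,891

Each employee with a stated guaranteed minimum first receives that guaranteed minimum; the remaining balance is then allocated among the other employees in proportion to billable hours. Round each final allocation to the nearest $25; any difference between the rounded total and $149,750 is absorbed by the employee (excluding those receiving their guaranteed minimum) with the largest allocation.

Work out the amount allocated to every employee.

Minimums first: Haddad $37,400. Residual $112,350.
Residual split over remaining billable hours 4,956: Bergstrom 20,674.58 → $20,675; Ferraro 14,123.09 → $14,125; Tam 34,684.32 → $34,675; Becker 42,868.01 → $42,875.

Bergstrom: $20,675; Ferraro: $14,125; Haddad: $37,400; Tam: $34,675; Becker: $42,875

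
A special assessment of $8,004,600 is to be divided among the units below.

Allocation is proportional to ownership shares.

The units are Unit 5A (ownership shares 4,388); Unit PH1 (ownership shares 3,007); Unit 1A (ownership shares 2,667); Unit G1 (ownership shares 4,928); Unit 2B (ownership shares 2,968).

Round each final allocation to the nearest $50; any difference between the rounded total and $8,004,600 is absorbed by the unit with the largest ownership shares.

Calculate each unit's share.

Unit 5A: $1,955,900 | Unit PH1: $1,340,350 | Unit 1A: $1,188,800 | Unit G1: $2,196,600 | Unit 2B: $1,322,950

Ownership shares total: 4,388 + 3,007 + 2,667 + 4,928 + 2,968 = 17,958.
Pro-rata amounts: Unit 5A 1,955,907.38; Unit PH1 1,340,340.36; Unit 1A 1,188,788.74; Unit G1 2,196,607.02; Unit 2B 1,322,956.50.
Rounded to nearest $50: Unit 5A $1,955,900; Unit PH1 $1,340,350; Unit 1A $1,188,800; Unit G1 $2,196,600; Unit 2B $1,322,950. Sum = $8,004,600.
Rounded total matches; no reconciliation needed.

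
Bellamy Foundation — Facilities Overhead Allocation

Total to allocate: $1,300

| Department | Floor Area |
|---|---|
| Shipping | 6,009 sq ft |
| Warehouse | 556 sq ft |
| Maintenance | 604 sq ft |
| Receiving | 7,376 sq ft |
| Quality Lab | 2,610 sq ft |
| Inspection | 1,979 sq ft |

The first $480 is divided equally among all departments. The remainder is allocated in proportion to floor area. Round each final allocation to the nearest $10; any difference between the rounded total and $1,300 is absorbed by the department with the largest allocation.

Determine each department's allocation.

Shipping: $340 · Warehouse: $100 · Maintenance: $110 · Receiving: $400 · Quality Lab: $190 · Inspection: $160

Equal tier: $480 ÷ 6 = $80 apiece.
Remainder $820 by floor area (total 19,134): Shipping 257.52 → $260; Warehouse 23.83 → $20; Maintenance 25.88 → $30; Receiving 316.10 → $320; Quality Lab 111.85 → $110; Inspection 84.81 → $80.
Totals: Shipping $80 + $260 = $340; Warehouse $80 + $20 = $100; Maintenance $80 + $30 = $110; Receiving $80 + $320 = $400; Quality Lab $80 + $110 = $190; Inspection $80 + $80 = $160.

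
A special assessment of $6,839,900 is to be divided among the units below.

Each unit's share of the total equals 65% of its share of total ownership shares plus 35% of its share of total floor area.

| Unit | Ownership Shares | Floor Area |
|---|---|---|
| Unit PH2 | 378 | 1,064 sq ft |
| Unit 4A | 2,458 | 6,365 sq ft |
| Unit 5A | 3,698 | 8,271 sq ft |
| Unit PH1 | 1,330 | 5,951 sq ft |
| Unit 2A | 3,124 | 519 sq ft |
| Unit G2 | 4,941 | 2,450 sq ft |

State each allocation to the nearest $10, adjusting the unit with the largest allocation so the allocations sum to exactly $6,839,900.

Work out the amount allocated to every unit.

Unit PH2: $208,960 · Unit 4A: $1,304,960 · Unit 5A: $1,836,400 · Unit PH1: $949,870 · Unit 2A: $922,400 · Unit G2: $1,617,310

Ownership shares total 15,929; floor area total 24,620.
Blended shares (65% ownership shares + 35% floor area): Unit PH2 0.0306; Unit 4A 0.1908; Unit 5A 0.2685; Unit PH1 0.1389; Unit 2A 0.1349; Unit G2 0.2365.
Proportional shares: Unit PH2 208,963.12; Unit 4A 1,304,962.05; Unit 5A 1,836,390.77; Unit PH1 949,870.60; Unit 2A 922,403.83; Unit G2 1,617,309.63.
Rounded to nearest $10: Unit PH2 $208,960; Unit 4A $1,304,960; Unit 5A $1,836,390; Unit PH1 $949,870; Unit 2A $922,400; Unit G2 $1,617,310. Sum = $6,839,890.
Difference $6,839,900 − $6,839,890 = +$10 applied to largest allocation (Unit 5A): Unit 5A becomes $1,836,400.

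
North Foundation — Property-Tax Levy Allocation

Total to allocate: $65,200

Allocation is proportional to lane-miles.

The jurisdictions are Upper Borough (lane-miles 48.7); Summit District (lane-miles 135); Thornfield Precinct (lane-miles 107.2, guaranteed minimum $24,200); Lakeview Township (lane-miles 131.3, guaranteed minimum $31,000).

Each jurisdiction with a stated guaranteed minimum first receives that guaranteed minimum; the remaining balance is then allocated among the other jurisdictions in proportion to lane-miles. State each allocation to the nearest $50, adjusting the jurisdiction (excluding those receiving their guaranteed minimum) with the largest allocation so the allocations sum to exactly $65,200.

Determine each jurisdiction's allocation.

Upper Borough: $2,650 · Summit District: $7,350 · Thornfield Precinct: $24,200 · Lakeview Township: $31,000

Fund the minimums — Thornfield Precinct $24,200; Lakeview Township $31,000. Residual $10,000.
Residual split over remaining lane-miles 183.7: Upper Borough 2,651.06 → $2,650; Summit District 7,348.94 → $7,350.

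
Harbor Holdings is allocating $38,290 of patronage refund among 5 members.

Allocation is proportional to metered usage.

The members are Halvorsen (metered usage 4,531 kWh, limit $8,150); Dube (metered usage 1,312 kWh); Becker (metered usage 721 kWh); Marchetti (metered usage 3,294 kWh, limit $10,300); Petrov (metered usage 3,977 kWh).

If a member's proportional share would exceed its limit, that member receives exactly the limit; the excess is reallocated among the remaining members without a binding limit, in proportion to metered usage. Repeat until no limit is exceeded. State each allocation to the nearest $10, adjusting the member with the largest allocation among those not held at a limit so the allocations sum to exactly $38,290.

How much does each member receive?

Combined metered usage = 13,835.
Pro-rata shares before constraints: Halvorsen 12,540.08; Dube 3,631.12; Becker 1,995.45; Marchetti 9,116.53; Petrov 11,006.82.
Held at cap: Halvorsen ($8,150); residual $30,140 reallocated over remaining metered usage 9,304.
Held at cap: Marchetti ($10,300); residual $19,840 reallocated over remaining metered usage 6,010.
Remaining shares: Dube 4,331.13 → $4,330; Becker 2,380.14 → $2,380; Petrov 13,128.73 → $13,130.

Halvorsen: $8,150; Dube: $4,330; Becker: $2,380; Marchetti: $10,300; Petrov: $13,130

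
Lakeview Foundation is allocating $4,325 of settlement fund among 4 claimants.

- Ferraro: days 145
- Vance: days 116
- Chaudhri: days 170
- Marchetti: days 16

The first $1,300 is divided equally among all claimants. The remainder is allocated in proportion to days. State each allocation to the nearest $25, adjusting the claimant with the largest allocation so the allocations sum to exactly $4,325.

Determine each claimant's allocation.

Ferraro: $1,300 · Vance: $1,100 · Chaudhri: $1,500 · Marchetti: $425

First tranche $1,300 split equally: $325 each.
Remainder $3,025 by days (total 447): Ferraro 981.26 → $975; Vance 785.01 → $775; Chaudhri 1,150.45 → $1,150; Marchetti 108.28 → $100.
Rounding difference +$25 on remainder applied to Chaudhri.
Totals: Ferraro $325 + $975 = $1,300; Vance $325 + $775 = $1,100; Chaudhri $325 + $1,175 = $1,500; Marchetti $325 + $100 = $425.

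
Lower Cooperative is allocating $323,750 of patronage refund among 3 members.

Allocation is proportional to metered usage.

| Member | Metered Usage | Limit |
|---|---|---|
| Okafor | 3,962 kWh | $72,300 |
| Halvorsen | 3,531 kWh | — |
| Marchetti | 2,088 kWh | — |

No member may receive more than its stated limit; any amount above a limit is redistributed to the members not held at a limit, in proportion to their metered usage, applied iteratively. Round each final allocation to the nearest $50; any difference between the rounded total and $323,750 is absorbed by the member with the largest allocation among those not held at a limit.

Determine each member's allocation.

Okafor: $72,300 | Halvorsen: $158,000 | Marchetti: $93,450

Total metered usage = 9,581.
Pro-rata shares before constraints: Okafor 133,879.29; Halvorsen 119,315.44; Marchetti 70,555.27.
Cap binds for Okafor ($72,300); remaining pool $251,450 reallocated over remaining metered usage 5,619.
Shares after redistribution: Halvorsen 158,012.09 → $158,000; Marchetti 93,437.91 → $93,450.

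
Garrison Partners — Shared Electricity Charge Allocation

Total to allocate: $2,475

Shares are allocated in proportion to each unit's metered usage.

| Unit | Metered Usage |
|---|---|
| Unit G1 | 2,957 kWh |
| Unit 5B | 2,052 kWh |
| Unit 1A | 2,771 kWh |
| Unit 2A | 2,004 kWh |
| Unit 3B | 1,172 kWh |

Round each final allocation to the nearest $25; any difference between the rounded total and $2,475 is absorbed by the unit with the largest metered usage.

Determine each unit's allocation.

Metered usage total: 2,957 + 2,052 + 2,771 + 2,004 + 1,172 = 10,956.
Pro-rata amounts: Unit G1 668.00; Unit 5B 463.55; Unit 1A 625.98; Unit 2A 452.71; Unit 3B 264.76.
At nearest $25: Unit G1 $675; Unit 5B $475; Unit 1A $625; Unit 2A $450; Unit 3B $275. Sum = $2,500.
Difference $2,475 − $2,500 = −$25 applied to largest metered usage (Unit G1): Unit G1 becomes $650.

Unit G1: $650; Unit 5B: $475; Unit 1A: $625; Unit 2A: $450; Unit 3B: $275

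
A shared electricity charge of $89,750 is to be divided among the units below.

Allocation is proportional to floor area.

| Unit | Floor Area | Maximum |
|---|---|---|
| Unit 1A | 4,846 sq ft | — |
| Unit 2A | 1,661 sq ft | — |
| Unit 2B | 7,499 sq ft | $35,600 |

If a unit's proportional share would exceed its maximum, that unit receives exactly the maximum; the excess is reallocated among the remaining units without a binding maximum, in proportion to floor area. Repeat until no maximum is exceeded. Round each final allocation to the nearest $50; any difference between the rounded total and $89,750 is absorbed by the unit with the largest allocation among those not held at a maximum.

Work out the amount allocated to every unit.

Floor area total: 14,006.
Unconstrained shares: Unit 1A 31,053.01; Unit 2A 10,643.63; Unit 2B 48,053.35.
Held at cap: Unit 2B ($35,600); residual $54,150 reallocated over remaining floor area 6,507.
Remaining shares: Unit 1A 40,327.48 → $40,350; Unit 2A 13,822.52 → $13,800.

Unit 1A: $40,350 | Unit 2A: $13,800 | Unit 2B: $35,600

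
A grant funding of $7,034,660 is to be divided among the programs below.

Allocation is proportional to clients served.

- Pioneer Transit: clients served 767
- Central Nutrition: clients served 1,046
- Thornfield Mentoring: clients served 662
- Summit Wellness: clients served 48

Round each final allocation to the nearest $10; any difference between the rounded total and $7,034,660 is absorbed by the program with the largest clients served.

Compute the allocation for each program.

Combined clients served = 767 + 1,046 + 662 + 48 = 2,523.
Raw shares: Pioneer Transit 2,138,558.95; Central Nutrition 2,916,470.22; Thornfield Mentoring 1,845,796.64; Summit Wellness 133,834.20.
After rounding ($10): Pioneer Transit $2,138,560; Central Nutrition $2,916,470; Thornfield Mentoring $1,845,800; Summit Wellness $133,830. Sum = $7,034,660.
Sum already equals the total — no adjustment.

Pioneer Transit: $2,138,560 · Central Nutrition: $2,916,470 · Thornfield Mentoring: $1,845,800 · Summit Wellness: $133,830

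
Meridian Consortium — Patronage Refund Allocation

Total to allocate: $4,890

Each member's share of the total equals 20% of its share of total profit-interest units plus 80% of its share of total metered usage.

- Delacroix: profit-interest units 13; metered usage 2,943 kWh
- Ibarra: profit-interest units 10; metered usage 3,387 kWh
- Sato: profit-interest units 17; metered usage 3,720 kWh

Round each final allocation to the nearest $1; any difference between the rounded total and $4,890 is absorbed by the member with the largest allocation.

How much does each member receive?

Delacroix: $1,463 · Ibarra: $1,563 · Sato: $1,864

Profit-interest units total 40; metered usage total 10,050.
Composite weights (20% profit-interest units + 80% metered usage): Delacroix 0.2993; Ibarra 0.3196; Sato 0.3811.
Pro-rata amounts: Delacroix 1,463.42; Ibarra 1,562.90; Sato 1,863.67.
Rounded to nearest $1: Delacroix $1,463; Ibarra $1,563; Sato $1,864. Sum = $4,890.
Sum already equals the total — no adjustment.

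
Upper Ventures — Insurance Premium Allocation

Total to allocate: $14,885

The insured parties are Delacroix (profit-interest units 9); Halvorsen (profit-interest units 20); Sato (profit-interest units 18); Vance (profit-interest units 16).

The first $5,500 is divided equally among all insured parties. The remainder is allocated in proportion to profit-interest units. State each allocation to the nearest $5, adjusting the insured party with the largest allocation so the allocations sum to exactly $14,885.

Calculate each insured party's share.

Delacroix: $2,715 · Halvorsen: $4,355 · Sato: $4,055 · Vance: $3,760

$5,500 shared equally gives $1,375 per insured party.
Remainder $9,385 by profit-interest units (total 63): Delacroix 1,340.71 → $1,340; Halvorsen 2,979.37 → $2,980; Sato 2,681.43 → $2,680; Vance 2,383.49 → $2,385.
Totals: Delacroix $1,375 + $1,340 = $2,715; Halvorsen $1,375 + $2,980 = $4,355; Sato $1,375 + $2,680 = $4,055; Vance $1,375 + $2,385 = $3,760.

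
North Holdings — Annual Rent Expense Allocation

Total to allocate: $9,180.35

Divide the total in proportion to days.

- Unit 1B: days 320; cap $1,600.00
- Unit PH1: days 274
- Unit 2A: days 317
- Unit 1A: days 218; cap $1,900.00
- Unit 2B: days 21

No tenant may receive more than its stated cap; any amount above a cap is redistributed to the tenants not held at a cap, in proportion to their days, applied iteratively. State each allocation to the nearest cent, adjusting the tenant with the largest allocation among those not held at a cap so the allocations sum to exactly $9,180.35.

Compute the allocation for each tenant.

Total days = 1,150.
Unconstrained shares: Unit 1B 2,554.5322; Unit PH1 2,187.3182; Unit 2A 2,530.5834; Unit 1A 1,740.27504; Unit 2B 167.6412.
Capped: Unit 1B ($1,600.00); balance $7,580.35 reallocated over remaining days 830.
Capped: Unit 1A ($1,900.00); balance $5,680.35 reallocated over remaining days 612.
Remaining shares: Unit PH1 2,543.1632 → $2,543.16; Unit 2A 2,942.2728 → $2,942.27; Unit 2B 194.9140 → $194.91.
Rounding difference +$0.01 applied to Unit 2A → $2,942.28.

Unit 1B: $1,600.00 | Unit PH1: $2,543.16 | Unit 2A: $2,942.28 | Unit 1A: $1,900.00 | Unit 2B: $194.91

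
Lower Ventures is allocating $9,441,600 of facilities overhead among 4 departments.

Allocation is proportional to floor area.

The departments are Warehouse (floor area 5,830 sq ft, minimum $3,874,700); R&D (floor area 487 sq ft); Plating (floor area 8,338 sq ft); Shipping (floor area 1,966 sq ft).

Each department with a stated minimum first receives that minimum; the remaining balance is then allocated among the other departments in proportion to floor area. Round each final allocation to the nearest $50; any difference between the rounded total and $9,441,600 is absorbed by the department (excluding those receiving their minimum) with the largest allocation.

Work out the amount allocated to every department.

Guaranteed amounts: Warehouse $3,874,700. Balance $5,566,900.
Balance split over remaining floor area 10,791: R&D 251,235.32 → $251,250; Plating 4,301,437.51 → $4,301,450; Shipping 1,014,227.17 → $1,014,250.
Rounding difference −$50 applied to Plating → $4,301,400.

Warehouse: $3,874,700 · R&D: $251,250 · Plating: $4,301,400 · Shipping: $1,014,250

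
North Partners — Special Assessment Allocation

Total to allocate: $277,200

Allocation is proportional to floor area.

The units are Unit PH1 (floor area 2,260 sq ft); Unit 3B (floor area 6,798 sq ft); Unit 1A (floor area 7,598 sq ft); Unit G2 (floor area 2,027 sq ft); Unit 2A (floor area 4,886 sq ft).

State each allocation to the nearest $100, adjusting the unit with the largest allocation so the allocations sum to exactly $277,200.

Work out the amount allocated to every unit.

Floor area total: 23,569.
Unrounded shares: Unit PH1 2,260/23,569 × $277,200 = 26,580.34; Unit 3B 6,798/23,569 × $277,200 = 79,952.72; Unit 1A 7,598/23,569 × $277,200 = 89,361.69; Unit G2 2,027/23,569 × $277,200 = 23,839.98; Unit 2A 4,886/23,569 × $277,200 = 57,465.28.
Rounded to nearest $100: Unit PH1 $26,600; Unit 3B $80,000; Unit 1A $89,400; Unit G2 $23,800; Unit 2A $57,500. Sum = $277,300.
Difference $277,200 − $277,300 = −$100 applied to largest allocation (Unit 1A): Unit 1A becomes $89,300.

Unit PH1: $26,600 · Unit 3B: $80,000 · Unit 1A: $89,300 · Unit G2: $23,800 · Unit 2A: $57,500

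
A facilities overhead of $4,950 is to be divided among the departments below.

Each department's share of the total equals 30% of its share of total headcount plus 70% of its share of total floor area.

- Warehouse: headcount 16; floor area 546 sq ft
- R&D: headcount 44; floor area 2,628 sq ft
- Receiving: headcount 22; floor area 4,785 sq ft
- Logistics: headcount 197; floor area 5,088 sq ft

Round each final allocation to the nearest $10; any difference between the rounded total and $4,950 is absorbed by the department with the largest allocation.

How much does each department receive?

Warehouse: $230 | R&D: $930 | Receiving: $1,390 | Logistics: $2,400

Headcount total 279; floor area total 13,047.
Composite weights (30% headcount + 70% floor area): Warehouse 0.0465; R&D 0.1883; Receiving 0.2804; Logistics 0.4848.
Pro-rata amounts: Warehouse 230.17; R&D 932.13; Receiving 1,387.89; Logistics 2,399.81.
After rounding ($10): Warehouse $230; R&D $930; Receiving $1,390; Logistics $2,400. Sum = $4,950.
Rounded total matches; no reconciliation needed.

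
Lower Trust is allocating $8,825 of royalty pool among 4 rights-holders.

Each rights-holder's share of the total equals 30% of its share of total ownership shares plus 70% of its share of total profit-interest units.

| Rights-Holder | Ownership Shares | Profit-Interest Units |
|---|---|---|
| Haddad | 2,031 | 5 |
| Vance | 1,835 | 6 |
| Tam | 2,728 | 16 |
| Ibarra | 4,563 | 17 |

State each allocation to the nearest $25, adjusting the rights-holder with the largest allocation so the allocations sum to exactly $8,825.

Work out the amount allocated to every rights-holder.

Haddad: $1,175 | Vance: $1,275 | Tam: $2,900 | Ibarra: $3,475

Ownership shares total 11,157; profit-interest units total 44.
Combined weights (30% ownership shares + 70% profit-interest units): Haddad 0.1342; Vance 0.1448; Tam 0.3279; Ibarra 0.3931.
Proportional shares: Haddad 1,183.93; Vance 1,277.82; Tam 2,893.70; Ibarra 3,469.54.
At nearest $25: Haddad $1,175; Vance $1,275; Tam $2,900; Ibarra $3,475. Sum = $8,825.
Sum already equals the total — no adjustment.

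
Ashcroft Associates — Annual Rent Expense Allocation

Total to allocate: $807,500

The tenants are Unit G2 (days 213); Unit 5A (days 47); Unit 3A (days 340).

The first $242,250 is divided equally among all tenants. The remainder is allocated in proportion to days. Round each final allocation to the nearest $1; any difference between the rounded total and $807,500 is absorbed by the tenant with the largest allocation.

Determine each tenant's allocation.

$242,250 shared equally gives $80,750 per tenant.
Remainder $565,250 by days (total 600): Unit G2 200,663.75 → $200,664; Unit 5A 44,277.92 → $44,278; Unit 3A 320,308.33 → $320,308.
Totals: Unit G2 $80,750 + $200,664 = $281,414; Unit 5A $80,750 + $44,278 = $125,028; Unit 3A $80,750 + $320,308 = $401,058.

Unit G2: $281,414 | Unit 5A: $125,028 | Unit 3A: $401,058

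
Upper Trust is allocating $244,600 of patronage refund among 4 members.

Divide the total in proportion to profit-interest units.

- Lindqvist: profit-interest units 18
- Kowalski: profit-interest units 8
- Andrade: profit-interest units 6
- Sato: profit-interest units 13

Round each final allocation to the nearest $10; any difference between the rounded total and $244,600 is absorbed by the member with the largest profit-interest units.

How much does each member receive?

Lindqvist: $97,850 | Kowalski: $43,480 | Andrade: $32,610 | Sato: $70,660

Total profit-interest units = 45.
Raw shares: Lindqvist 18/45 × $244,600 = 97,840.00; Kowalski 8/45 × $244,600 = 43,484.44; Andrade 6/45 × $244,600 = 32,613.33; Sato 13/45 × $244,600 = 70,662.22.
At nearest $10: Lindqvist $97,840; Kowalski $43,480; Andrade $32,610; Sato $70,660. Sum = $244,590.
Difference $244,600 − $244,590 = +$10 applied to largest profit-interest units (Lindqvist): Lindqvist becomes $97,850.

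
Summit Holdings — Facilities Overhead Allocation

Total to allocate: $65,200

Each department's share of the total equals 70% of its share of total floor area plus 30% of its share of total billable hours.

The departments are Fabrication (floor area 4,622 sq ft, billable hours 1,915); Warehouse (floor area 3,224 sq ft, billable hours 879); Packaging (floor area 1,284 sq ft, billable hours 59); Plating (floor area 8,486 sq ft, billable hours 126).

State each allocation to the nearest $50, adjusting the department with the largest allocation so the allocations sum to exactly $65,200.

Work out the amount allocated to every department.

Floor area total 17,616; billable hours total 2,979.
Combined weights (70% floor area + 30% billable hours): Fabrication 0.3765; Warehouse 0.2166; Packaging 0.0570; Plating 0.3499.
Pro-rata amounts: Fabrication 24,548.62; Warehouse 14,124.31; Packaging 3,714.01; Plating 22,813.07.
At nearest $50: Fabrication $24,550; Warehouse $14,100; Packaging $3,700; Plating $22,800. Sum = $65,150.
Difference $65,200 − $65,150 = +$50 applied to largest allocation (Fabrication): Fabrication becomes $24,600.

Fabrication: $24,600 | Warehouse: $14,100 | Packaging: $3,700 | Plating: $22,800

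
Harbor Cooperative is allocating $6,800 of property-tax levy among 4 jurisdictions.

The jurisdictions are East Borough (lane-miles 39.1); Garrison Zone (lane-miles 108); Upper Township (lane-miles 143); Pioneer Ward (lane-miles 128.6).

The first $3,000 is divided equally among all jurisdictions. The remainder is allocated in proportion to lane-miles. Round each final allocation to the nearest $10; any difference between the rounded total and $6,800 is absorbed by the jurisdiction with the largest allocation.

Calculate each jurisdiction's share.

East Borough: $1,100; Garrison Zone: $1,730; Upper Township: $2,050; Pioneer Ward: $1,920

First tranche $3,000 split equally: $750 each.
Remainder $3,800 by lane-miles (total 418.7): East Borough 354.86 → $350; Garrison Zone 980.18 → $980; Upper Township 1,297.83 → $1,300; Pioneer Ward 1,167.14 → $1,170.
Totals: East Borough $750 + $350 = $1,100; Garrison Zone $750 + $980 = $1,730; Upper Township $750 + $1,300 = $2,050; Pioneer Ward $750 + $1,170 = $1,920.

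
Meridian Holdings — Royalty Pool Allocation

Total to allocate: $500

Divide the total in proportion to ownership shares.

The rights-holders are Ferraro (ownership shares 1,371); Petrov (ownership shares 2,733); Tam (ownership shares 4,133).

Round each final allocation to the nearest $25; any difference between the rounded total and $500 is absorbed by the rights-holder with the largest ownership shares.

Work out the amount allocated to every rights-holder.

Ownership shares total: 1,371 + 2,733 + 4,133 = 8,237.
Raw shares: Ferraro 83.22; Petrov 165.90; Tam 250.88.
Rounded to nearest $25: Ferraro $75; Petrov $175; Tam $250. Sum = $500.
No rounding difference to absorb.

Ferraro: $75 · Petrov: $175 · Tam: $250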